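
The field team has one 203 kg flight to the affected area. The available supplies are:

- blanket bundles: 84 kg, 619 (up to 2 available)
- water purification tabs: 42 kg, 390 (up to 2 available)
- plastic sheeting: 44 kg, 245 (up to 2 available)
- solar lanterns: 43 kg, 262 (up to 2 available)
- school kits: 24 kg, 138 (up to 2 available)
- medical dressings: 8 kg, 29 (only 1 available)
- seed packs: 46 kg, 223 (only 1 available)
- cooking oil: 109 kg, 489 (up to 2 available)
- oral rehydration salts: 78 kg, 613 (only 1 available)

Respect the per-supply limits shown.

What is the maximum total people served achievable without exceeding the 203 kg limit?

1566

The ratio heuristic lands on 2×water purification tabs + school kits + medical dressings + oral rehydration salts (1560) but leaves 9 kg idle.
The 78 kg tied up in oral rehydration salts is better spent on blanket bundles — total rises to 1566 (200 kg).
Every other selection either busts 203 kg or exceeds an availability limit or fails to beat 1566.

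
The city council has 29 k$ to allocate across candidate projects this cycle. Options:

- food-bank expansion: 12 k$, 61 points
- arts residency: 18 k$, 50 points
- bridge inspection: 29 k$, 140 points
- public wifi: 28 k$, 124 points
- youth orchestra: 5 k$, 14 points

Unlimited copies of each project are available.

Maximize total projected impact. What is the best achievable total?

Greedy by ratio would take 2×food-bank expansion + youth orchestra: 29 k$ used, total 136.
Replace 2×food-bank expansion and youth orchestra with bridge inspection: the trade gains 4 net, giving 140 at 29 k$.

140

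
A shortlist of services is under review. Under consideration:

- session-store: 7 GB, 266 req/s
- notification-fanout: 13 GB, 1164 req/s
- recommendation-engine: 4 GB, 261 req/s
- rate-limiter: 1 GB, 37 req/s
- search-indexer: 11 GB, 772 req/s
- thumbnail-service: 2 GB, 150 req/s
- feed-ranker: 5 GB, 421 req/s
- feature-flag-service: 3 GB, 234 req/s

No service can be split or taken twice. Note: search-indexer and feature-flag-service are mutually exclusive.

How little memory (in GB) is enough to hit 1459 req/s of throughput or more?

18

Minimise GB subject to total throughput ≥ 1459.
Taking notification-fanout + recommendation-engine + rate-limiter gives 1462 (≥ 1459) for 18 GB.
Any bundle with less than 18 GB falls short of 1459.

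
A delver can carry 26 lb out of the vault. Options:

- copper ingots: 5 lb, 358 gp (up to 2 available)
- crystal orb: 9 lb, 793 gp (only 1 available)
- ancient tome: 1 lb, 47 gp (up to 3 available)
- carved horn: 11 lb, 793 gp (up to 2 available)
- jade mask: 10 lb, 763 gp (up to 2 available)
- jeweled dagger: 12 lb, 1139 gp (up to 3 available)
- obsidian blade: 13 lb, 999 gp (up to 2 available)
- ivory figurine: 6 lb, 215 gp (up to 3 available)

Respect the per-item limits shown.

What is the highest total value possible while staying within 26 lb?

2372

By value per lb: jeweled dagger 94.92, crystal orb 88.11, obsidian blade 76.85 lead.
Best packing: 2×ancient tome + 2×jeweled dagger — 26 lb, 2372 total.
That's the maximum — no swap from here does better than 2372.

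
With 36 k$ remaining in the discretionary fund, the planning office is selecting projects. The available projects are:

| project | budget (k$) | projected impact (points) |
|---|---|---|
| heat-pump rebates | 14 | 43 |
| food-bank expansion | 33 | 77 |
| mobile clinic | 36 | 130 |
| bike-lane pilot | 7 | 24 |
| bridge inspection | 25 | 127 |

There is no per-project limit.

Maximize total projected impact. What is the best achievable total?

Bike-lane pilot + bridge inspection uses 32 of the 36 k$ and totals 151.
The spare 4 k$ is too small for any remaining project, and no exchange beats 151.

151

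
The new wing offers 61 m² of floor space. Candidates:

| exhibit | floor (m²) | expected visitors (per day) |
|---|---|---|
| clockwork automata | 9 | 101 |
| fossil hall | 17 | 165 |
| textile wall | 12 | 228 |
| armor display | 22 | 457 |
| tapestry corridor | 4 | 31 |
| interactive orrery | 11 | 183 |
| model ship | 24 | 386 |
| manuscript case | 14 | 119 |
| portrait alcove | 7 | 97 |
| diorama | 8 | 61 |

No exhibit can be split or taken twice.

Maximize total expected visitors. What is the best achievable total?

A density-first pass picks clockwork automata + textile wall + armor display + interactive orrery + portrait alcove — 1066 at 61 m².
Dropping clockwork automata and interactive orrery and portrait alcove frees 27 m²; slotting in model ship (24 m²) lifts the total to 1071 at 58 m².
Runner-up clockwork automata + textile wall + armor display + interactive orrery + portrait alcove tops out at 1066.

1071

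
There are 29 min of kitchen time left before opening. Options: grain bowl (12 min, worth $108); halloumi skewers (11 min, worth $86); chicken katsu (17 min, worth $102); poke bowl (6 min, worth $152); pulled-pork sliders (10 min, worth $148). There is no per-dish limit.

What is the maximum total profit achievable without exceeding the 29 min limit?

By profit per min: poke bowl 25.33, pulled-pork sliders 14.80, grain bowl 9.00, halloumi skewers 7.82 lead.
The ratio ordering already packs tightly: 4×poke bowl, 24 min, 608.
That's the maximum — no swap from here does better than 608.

608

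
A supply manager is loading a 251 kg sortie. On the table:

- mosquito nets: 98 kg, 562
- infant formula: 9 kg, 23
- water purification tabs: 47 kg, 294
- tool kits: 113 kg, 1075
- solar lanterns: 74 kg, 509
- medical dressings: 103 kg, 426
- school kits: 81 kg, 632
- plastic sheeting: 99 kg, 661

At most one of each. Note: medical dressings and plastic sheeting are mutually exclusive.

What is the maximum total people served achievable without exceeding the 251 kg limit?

By people served per kg: tool kits 9.51, school kits 7.80, solar lanterns 6.88 lead.
Best packing: infant formula + water purification tabs + tool kits + school kits — 250 kg, 2024 total.

2024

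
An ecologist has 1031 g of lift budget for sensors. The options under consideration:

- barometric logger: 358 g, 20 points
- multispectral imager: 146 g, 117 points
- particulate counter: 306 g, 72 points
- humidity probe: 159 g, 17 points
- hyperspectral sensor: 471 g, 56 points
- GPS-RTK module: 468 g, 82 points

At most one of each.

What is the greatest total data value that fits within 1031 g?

Multispectral imager + particulate counter + GPS-RTK module uses 920 of the 1031 g and totals 271.
Next best is multispectral imager + particulate counter + hyperspectral sensor at 245 (923 g) — short by 26.

271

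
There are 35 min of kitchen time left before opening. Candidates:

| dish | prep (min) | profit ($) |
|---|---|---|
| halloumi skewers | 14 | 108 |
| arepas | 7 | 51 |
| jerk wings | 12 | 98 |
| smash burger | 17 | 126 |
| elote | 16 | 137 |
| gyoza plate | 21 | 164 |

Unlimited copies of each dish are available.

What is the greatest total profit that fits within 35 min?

286

Greedy by ratio would take 2×elote: 32 min used, total 274.
The 16 min tied up in elote is better spent on arepas + jerk wings — total rises to 286 (35 min).
Nothing else within 35 min beats 286.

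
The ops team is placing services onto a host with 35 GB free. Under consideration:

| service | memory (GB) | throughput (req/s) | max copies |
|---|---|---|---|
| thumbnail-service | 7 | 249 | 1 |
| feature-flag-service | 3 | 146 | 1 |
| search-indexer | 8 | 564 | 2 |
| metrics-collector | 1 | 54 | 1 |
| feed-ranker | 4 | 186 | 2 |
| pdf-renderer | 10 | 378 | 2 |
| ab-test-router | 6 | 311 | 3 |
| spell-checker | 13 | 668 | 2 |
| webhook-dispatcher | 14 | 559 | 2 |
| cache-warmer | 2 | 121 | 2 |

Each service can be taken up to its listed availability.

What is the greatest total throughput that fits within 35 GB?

By throughput per GB: search-indexer 70.50, cache-warmer 60.50, metrics-collector 54.00, ab-test-router 51.83 lead.
Greedy by ratio would take 2×search-indexer + metrics-collector + 2×ab-test-router + 2×cache-warmer: 33 GB used, total 2046.
The 1 GB tied up in metrics-collector is better spent on feature-flag-service — total rises to 2138 (35 GB).

2138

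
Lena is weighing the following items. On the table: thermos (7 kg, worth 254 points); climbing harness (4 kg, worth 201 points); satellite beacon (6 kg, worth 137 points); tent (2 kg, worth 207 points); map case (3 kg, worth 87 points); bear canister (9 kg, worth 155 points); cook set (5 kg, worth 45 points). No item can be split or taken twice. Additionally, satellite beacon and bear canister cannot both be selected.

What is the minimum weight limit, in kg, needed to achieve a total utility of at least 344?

Need the lightest bundle worth ≥ 344.
climbing harness + tent: 408 utility at 6 kg.
No combination under 6 kg hits 344.

6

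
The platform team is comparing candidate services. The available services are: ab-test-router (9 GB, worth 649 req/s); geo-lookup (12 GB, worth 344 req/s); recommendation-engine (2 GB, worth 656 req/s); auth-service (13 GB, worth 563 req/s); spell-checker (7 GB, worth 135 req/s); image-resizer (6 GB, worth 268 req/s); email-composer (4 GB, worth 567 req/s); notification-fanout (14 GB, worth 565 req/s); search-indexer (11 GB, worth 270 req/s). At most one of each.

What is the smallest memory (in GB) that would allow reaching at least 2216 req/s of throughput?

27

Minimise GB subject to total throughput ≥ 2216.
ab-test-router + geo-lookup + recommendation-engine + email-composer: 2216 throughput at 27 GB.
No combination under 27 GB hits 2216.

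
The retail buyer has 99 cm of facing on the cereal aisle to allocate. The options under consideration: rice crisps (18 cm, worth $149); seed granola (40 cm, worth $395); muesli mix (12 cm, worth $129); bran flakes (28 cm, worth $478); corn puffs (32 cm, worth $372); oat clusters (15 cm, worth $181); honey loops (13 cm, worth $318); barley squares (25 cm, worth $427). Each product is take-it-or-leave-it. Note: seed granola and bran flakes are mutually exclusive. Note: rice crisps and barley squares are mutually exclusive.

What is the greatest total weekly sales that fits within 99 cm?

1595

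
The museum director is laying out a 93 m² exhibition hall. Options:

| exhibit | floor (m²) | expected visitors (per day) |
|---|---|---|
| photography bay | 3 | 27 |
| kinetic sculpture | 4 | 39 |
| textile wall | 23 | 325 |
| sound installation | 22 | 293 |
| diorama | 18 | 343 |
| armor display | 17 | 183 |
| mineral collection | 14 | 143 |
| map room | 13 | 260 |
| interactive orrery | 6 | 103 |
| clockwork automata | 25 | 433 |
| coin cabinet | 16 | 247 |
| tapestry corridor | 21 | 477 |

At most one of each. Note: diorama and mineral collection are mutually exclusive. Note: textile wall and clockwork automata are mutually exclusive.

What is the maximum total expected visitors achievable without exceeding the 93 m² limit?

1760

By expected visitors per m²: tapestry corridor 22.71, map room 20.00, diorama 19.06, clockwork automata 17.32 lead.
A density-first pass picks photography bay + kinetic sculpture + diorama + map room + interactive orrery + clockwork automata + tapestry corridor — 1682 at 90 m².
Dropping photography bay and kinetic sculpture and interactive orrery frees 13 m²; slotting in coin cabinet (16 m²) lifts the total to 1760 at 93 m².
Every other selection either busts 93 m² or breaks a pairing rule or fails to beat 1760.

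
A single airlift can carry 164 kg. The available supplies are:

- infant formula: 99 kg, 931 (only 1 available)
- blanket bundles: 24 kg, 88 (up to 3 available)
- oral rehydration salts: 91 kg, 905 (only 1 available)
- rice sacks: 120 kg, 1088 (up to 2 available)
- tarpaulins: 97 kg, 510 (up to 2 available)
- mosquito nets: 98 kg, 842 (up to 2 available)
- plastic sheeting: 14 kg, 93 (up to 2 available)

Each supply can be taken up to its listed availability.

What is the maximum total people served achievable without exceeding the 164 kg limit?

1274

A density-first pass picks blanket bundles + oral rehydration salts + 2×plastic sheeting — 1179 at 143 kg.
Replace blanket bundles and oral rehydration salts with rice sacks: the trade gains 95 net, giving 1274 at 148 kg.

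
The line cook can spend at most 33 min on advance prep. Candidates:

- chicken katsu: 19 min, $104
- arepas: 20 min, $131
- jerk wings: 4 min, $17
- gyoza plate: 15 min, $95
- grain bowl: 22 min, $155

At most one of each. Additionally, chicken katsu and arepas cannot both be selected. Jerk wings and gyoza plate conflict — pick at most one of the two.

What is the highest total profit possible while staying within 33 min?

172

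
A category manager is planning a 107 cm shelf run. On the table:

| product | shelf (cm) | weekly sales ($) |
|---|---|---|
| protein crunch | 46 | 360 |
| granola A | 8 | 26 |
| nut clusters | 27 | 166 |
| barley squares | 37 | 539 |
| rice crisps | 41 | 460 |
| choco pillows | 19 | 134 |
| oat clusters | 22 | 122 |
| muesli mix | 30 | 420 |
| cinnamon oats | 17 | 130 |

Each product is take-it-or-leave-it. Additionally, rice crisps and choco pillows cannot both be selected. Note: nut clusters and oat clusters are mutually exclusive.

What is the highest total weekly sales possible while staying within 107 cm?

1223

Best packing: barley squares + choco pillows + muesli mix + cinnamon oats — 103 cm, 1223 total.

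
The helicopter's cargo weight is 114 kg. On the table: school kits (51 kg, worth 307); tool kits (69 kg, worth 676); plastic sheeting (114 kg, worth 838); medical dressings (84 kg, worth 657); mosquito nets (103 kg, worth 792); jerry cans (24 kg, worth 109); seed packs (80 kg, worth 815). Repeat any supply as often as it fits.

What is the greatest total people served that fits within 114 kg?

924

Taking jerry cans + seed packs: 104 kg used, 924 in people served.
No other feasible combination exceeds 924.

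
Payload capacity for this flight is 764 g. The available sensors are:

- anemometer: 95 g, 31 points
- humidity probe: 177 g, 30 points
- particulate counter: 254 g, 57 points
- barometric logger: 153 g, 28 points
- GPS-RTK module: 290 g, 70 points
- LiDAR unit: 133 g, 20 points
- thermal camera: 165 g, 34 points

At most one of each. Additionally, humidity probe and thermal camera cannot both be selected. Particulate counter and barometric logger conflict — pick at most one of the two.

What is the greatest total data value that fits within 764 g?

163

By data value per g: anemometer 0.33, GPS-RTK module 0.24, particulate counter 0.22, thermal camera 0.21 lead.
The ratio heuristic lands on anemometer + particulate counter + GPS-RTK module (158) but leaves 125 g idle.
The 254 g tied up in particulate counter is better spent on barometric logger + thermal camera — total rises to 163 (703 g).
Next best is particulate counter + GPS-RTK module + thermal camera at 161 (709 g) — short by 2.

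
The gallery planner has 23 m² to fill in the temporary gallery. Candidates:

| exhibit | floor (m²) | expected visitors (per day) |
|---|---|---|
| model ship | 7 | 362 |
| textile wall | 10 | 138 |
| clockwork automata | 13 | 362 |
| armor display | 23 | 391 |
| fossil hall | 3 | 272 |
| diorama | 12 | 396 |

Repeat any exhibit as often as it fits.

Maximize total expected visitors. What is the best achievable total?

Taking 7×fossil hall: 21 m² used, 1904 in expected visitors.
No other feasible combination exceeds 1904.

1904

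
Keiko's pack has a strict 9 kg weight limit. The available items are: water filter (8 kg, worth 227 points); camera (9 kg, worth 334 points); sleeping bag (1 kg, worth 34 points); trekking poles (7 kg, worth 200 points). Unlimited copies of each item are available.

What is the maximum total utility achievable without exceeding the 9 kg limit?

334

Best packing: camera — 9 kg, 334 total.
Every other selection either busts 9 kg or fails to beat 334.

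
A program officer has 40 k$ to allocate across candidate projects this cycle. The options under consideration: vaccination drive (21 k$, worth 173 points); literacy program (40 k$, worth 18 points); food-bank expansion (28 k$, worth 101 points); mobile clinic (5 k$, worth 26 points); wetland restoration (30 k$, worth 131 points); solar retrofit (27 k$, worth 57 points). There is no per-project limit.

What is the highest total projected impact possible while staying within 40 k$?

By projected impact per k$: vaccination drive 8.24, mobile clinic 5.20, wetland restoration 4.37 lead.
Best packing: vaccination drive + 3×mobile clinic — 36 k$, 251 total.
Every other selection either busts 40 k$ or fails to beat 251.

251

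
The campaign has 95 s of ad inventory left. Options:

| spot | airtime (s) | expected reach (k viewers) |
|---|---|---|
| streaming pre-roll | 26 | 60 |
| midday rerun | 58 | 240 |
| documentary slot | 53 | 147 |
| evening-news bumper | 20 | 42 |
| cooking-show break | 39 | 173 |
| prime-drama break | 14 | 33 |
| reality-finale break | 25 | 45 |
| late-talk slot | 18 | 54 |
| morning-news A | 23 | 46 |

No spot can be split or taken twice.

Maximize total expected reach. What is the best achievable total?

327

Taking the top-ratio spots first gives evening-news bumper + cooking-show break + prime-drama break + late-talk slot for 302 (91 s).
Dropping evening-news bumper and cooking-show break frees 59 s; slotting in midday rerun (58 s) lifts the total to 327 at 90 s.
Every other selection either busts 95 s or fails to beat 327.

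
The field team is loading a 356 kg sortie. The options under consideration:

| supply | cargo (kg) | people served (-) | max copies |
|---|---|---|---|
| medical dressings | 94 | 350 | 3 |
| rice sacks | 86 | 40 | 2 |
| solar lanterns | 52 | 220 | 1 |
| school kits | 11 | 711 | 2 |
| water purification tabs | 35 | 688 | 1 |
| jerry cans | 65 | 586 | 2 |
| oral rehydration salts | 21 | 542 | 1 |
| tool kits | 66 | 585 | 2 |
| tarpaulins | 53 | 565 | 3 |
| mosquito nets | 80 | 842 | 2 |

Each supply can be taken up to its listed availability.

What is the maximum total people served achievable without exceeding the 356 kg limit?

Greedy by ratio would take 2×school kits + water purification tabs + oral rehydration salts + 3×tarpaulins + mosquito nets: 317 kg used, total 5189.
Replace 2×tarpaulins with jerry cans + mosquito nets: the trade gains 298 net, giving 5487 at 356 kg.
Nothing else within 356 kg beats 5487.

5487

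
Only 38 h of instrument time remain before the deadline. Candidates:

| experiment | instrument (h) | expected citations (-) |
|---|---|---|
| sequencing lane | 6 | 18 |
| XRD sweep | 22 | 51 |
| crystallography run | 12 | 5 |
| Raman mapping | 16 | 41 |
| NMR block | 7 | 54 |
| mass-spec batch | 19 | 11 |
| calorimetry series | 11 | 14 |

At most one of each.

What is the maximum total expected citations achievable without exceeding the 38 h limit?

Ranking by ratio (expected citations/h): NMR block 7.71, sequencing lane 3.00, Raman mapping 2.56, XRD sweep 2.32.
A density-first pass picks sequencing lane + Raman mapping + NMR block — 113 at 29 h.
Dropping Raman mapping frees 16 h; slotting in XRD sweep (22 h) lifts the total to 123 at 35 h.
No other feasible combination exceeds 123.

123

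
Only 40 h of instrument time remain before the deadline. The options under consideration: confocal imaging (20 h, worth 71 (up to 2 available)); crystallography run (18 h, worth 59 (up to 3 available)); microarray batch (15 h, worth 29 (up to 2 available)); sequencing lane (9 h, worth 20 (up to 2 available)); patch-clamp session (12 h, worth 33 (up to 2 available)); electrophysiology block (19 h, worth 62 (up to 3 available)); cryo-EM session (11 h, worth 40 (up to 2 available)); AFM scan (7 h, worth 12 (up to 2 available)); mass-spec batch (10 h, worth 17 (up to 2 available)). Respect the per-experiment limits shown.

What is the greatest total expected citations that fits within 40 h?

Ranking by ratio (expected citations/h): cryo-EM session 3.64, confocal imaging 3.55, crystallography run 3.28.
A density-first pass picks crystallography run + 2×cryo-EM session — 139 at 40 h.
The 40 h tied up in crystallography run and 2×cryo-EM session is better spent on 2×confocal imaging — total rises to 142 (40 h).
Nothing else within 40 h beats 142.

142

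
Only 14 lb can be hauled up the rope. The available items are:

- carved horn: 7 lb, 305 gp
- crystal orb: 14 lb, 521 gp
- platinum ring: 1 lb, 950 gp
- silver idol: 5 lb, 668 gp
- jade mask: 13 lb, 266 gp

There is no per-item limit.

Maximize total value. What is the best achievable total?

Ranking by ratio (value/lb): platinum ring 950.00, silver idol 133.60, carved horn 43.57, crystal orb 37.21.
Best packing: 14×platinum ring — 14 lb, 13300 total.

13300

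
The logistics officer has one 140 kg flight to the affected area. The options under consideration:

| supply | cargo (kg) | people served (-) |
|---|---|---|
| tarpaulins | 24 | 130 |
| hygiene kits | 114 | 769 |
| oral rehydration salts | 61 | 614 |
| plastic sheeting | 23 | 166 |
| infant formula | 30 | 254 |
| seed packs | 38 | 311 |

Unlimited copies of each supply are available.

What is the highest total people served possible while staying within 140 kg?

1236

Filling by ratio: 2×oral rehydration salts for 1228, with 18 kg left unused.
Replace oral rehydration salts with 2×seed packs: the trade gains 8 net, giving 1236 at 137 kg.
Nothing else within 140 kg beats 1236.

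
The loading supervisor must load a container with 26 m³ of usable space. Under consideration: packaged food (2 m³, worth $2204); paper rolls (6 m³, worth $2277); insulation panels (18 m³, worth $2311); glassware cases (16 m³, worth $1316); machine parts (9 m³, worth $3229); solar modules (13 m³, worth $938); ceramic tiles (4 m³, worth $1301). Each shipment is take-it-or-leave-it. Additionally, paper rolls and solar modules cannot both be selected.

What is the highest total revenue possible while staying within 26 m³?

Packaged food + paper rolls + machine parts + ceramic tiles uses 21 of the 26 m³ and totals 9011.

9011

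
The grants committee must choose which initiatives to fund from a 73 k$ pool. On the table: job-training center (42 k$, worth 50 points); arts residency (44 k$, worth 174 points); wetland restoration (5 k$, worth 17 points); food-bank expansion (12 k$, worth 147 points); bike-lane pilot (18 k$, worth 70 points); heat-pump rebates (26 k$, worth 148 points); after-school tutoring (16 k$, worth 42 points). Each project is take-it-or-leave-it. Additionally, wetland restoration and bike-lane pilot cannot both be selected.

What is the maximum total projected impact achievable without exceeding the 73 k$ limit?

407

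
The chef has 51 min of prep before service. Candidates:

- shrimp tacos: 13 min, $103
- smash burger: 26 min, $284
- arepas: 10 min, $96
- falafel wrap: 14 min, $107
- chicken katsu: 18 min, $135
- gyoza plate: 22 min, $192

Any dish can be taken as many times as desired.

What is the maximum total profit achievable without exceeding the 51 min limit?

487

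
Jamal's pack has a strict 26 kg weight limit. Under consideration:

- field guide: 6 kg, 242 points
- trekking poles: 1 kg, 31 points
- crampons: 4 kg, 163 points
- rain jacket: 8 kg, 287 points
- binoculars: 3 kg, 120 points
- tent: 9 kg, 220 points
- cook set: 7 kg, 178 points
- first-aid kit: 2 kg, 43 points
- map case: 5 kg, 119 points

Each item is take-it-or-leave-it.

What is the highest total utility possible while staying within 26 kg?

Taking the top-ratio items first gives field guide + trekking poles + crampons + rain jacket + binoculars + first-aid kit for 886 (24 kg).
Replace trekking poles and first-aid kit with map case: the trade gains 45 net, giving 931 at 26 kg.
Every other selection either busts 26 kg or fails to beat 931.

931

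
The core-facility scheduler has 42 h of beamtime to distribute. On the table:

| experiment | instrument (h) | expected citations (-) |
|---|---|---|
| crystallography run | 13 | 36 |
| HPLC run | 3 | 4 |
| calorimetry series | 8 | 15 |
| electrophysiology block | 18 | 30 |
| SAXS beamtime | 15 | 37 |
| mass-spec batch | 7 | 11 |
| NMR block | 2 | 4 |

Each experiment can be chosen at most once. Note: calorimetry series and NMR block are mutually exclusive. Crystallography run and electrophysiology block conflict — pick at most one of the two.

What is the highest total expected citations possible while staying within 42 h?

92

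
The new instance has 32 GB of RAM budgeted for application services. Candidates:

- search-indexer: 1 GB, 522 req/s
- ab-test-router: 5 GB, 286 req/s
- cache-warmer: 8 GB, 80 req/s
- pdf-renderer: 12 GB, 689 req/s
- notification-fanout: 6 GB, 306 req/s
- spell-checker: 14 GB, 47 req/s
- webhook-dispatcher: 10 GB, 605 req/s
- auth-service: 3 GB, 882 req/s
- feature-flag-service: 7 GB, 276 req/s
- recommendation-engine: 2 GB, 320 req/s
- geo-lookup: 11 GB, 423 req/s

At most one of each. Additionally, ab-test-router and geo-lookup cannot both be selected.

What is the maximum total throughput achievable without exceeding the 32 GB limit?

3018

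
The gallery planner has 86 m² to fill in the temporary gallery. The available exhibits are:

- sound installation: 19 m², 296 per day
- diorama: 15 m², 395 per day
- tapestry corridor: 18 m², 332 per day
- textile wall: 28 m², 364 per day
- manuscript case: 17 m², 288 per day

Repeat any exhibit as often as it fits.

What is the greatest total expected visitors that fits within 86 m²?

1975

5×diorama uses 75 of the 86 m² and totals 1975.
Nothing else within 86 m² beats 1975.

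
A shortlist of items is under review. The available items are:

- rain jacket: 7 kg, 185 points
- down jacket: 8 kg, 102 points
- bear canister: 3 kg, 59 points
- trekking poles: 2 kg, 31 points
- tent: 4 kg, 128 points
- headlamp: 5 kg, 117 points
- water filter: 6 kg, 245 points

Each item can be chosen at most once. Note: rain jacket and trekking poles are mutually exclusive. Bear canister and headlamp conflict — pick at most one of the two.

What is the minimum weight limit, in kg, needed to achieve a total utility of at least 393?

12

Minimise kg subject to total utility ≥ 393.
trekking poles + tent + water filter: 404 utility at 12 kg.
Below 12 kg the best achievable stays under 393.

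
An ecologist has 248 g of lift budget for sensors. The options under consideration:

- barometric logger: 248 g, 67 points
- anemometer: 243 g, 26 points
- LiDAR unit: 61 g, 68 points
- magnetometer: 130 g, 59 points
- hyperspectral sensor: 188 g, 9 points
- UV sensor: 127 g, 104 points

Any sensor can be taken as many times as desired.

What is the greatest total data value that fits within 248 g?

The ratio ordering already packs tightly: 4×LiDAR unit, 244 g, 272.
Nothing else within 248 g beats 272.

272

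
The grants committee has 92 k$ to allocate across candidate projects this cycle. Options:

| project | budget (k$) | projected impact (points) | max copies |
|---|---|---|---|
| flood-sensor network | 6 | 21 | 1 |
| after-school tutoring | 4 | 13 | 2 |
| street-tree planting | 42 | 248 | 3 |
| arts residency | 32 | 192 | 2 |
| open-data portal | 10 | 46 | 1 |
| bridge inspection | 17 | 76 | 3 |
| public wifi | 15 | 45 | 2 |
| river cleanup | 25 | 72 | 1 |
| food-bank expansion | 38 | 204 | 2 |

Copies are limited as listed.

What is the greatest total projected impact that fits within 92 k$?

By projected impact per k$: arts residency 6.00, street-tree planting 5.90, food-bank expansion 5.37 lead.
A density-first pass picks 2×arts residency + open-data portal + bridge inspection — 506 at 91 k$.
Reworking the packing: 2×after-school tutoring + 2×street-tree planting uses 92 k$ and improves the total to 522.
Nothing else within 92 k$ beats 522.

522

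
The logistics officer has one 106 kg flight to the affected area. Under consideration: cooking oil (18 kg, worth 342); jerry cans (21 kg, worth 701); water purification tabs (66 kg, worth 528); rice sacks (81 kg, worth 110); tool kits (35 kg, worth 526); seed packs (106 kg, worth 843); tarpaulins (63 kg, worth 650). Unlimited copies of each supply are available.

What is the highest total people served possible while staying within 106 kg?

Taking 5×jerry cans: 105 kg used, 3505 in people served.

3505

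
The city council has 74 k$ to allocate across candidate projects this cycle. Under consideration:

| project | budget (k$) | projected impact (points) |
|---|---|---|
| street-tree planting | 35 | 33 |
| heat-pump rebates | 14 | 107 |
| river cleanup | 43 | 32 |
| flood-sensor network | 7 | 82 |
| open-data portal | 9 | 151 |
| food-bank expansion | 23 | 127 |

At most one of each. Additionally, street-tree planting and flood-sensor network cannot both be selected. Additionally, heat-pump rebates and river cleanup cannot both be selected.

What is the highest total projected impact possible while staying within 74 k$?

Heat-pump rebates + flood-sensor network + open-data portal + food-bank expansion uses 53 of the 74 k$ and totals 467.

467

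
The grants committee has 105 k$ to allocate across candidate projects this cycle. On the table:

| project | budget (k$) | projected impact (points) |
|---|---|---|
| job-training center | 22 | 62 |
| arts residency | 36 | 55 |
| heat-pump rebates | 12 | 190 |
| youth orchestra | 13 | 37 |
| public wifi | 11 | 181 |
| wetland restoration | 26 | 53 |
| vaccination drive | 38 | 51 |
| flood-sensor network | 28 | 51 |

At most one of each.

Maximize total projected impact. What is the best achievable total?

537

Filling by ratio: job-training center + heat-pump rebates + youth orchestra + public wifi + wetland restoration for 523, with 21 k$ left unused.
The 13 k$ tied up in youth orchestra is better spent on flood-sensor network — total rises to 537 (99 k$).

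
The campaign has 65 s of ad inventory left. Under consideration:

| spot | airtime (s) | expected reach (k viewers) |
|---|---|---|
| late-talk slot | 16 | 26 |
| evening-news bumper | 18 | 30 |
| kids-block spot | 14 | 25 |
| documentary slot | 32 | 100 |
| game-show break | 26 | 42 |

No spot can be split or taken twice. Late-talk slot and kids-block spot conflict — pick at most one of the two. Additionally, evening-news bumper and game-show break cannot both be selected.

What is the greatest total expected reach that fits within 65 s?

155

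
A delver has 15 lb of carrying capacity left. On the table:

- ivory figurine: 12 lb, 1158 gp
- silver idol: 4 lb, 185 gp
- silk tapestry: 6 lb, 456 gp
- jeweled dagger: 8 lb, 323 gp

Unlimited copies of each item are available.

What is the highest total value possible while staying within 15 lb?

1158

Ivory figurine uses 12 of the 15 lb and totals 1158.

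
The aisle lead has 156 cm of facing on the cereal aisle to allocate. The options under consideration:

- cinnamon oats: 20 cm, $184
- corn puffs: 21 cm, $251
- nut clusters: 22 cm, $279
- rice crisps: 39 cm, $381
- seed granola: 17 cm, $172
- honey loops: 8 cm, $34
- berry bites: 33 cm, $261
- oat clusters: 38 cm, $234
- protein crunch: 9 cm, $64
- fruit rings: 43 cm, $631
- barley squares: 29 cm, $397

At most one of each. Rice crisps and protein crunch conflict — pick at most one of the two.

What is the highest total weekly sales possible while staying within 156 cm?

1939

By weekly sales per cm: fruit rings 14.67, barley squares 13.69, nut clusters 12.68, corn puffs 11.95 lead.
The ratio heuristic lands on cinnamon oats + corn puffs + nut clusters + seed granola + fruit rings + barley squares (1914) but leaves 4 cm idle.
The 37 cm tied up in cinnamon oats and seed granola is better spent on rice crisps — total rises to 1939 (154 cm).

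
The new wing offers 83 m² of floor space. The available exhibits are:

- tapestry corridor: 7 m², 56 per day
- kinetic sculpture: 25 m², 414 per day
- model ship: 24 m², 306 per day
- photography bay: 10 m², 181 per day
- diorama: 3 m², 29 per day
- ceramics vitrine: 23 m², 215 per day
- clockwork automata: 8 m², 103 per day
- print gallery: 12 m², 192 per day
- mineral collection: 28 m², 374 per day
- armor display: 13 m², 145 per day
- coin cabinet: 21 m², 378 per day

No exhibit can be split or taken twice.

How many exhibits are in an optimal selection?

6

Optimal total is 1324.
One optimal bundle: tapestry corridor + kinetic sculpture + photography bay + clockwork automata + print gallery + coin cabinet (83 m²).
All optima have 6 exhibits.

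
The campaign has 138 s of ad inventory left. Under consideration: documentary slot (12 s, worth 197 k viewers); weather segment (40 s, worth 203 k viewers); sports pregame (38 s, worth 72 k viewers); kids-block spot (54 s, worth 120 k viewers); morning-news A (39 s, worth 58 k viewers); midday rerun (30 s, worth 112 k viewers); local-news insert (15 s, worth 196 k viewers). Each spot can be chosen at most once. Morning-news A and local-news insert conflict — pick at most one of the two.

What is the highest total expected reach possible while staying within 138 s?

780

Density check — documentary slot 16.42, local-news insert 13.07, weather segment 5.08, midday rerun 3.73 are the best per s.
Best packing: documentary slot + weather segment + sports pregame + midday rerun + local-news insert — 135 s, 780 total.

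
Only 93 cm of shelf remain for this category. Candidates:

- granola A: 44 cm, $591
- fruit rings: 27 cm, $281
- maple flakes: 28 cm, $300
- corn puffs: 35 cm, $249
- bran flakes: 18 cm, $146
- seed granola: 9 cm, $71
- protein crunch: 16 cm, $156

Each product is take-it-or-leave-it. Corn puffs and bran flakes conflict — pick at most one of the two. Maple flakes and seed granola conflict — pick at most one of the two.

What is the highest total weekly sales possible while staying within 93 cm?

1047

Taking granola A + maple flakes + protein crunch: 88 cm used, 1047 in weekly sales.
Next best is granola A + maple flakes + bran flakes at 1037 (90 cm) — short by 10.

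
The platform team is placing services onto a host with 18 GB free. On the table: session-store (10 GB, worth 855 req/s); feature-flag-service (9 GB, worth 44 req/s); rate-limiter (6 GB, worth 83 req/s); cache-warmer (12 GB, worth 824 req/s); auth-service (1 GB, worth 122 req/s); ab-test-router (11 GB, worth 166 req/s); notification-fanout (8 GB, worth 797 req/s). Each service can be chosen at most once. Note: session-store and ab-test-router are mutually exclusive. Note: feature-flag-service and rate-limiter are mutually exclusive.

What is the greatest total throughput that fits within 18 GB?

1652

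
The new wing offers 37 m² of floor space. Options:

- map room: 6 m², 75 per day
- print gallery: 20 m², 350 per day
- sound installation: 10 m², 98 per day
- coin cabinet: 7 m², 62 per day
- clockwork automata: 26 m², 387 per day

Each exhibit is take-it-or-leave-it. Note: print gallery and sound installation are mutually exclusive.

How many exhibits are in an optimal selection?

The maximum expected visitors within 37 m² is 487.
One optimal bundle: map room + print gallery + coin cabinet (33 m²).
All optima have 3 exhibits.

3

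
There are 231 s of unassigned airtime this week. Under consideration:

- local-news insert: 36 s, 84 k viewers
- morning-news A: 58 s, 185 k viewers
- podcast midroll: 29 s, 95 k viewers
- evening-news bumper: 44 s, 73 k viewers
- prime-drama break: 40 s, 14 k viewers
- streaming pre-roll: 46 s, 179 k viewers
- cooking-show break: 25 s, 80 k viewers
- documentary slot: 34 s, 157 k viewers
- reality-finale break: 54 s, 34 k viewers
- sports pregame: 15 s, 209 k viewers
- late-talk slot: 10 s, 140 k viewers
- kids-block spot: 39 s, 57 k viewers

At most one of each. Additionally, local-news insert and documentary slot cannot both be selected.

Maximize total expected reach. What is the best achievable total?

By expected reach per s: late-talk slot 14.00, sports pregame 13.93, documentary slot 4.62, streaming pre-roll 3.89 lead.
Taking morning-news A + podcast midroll + streaming pre-roll + cooking-show break + documentary slot + sports pregame + late-talk slot: 217 s used, 1045 in expected reach.
Nothing else feasible within 231 s beats 1045.

1045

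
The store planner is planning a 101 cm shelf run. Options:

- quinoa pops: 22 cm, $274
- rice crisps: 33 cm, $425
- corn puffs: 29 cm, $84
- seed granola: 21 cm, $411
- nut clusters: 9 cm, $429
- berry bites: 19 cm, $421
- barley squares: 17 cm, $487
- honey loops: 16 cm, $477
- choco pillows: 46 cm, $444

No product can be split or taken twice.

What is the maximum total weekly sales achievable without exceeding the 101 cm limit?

Density check — nut clusters 47.67, honey loops 29.81, barley squares 28.65 are the best per cm.
A density-first pass picks seed granola + nut clusters + berry bites + barley squares + honey loops — 2225 at 82 cm.
Dropping seed granola frees 21 cm; slotting in rice crisps (33 cm) lifts the total to 2239 at 94 cm.

2239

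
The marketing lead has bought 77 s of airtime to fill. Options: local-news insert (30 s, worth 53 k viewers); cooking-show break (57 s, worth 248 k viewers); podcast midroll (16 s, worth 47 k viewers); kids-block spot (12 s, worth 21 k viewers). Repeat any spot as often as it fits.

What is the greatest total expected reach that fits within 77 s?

Taking cooking-show break + podcast midroll: 73 s used, 295 in expected reach.

295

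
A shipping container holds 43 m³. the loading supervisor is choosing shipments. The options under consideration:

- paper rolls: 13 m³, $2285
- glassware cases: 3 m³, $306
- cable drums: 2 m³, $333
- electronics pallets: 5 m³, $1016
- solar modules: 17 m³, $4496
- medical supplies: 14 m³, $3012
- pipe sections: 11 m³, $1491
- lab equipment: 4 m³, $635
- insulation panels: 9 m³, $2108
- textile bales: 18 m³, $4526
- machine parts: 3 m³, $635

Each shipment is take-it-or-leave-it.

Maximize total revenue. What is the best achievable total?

Taking electronics pallets + solar modules + textile bales + machine parts: 43 m³ used, 10673 in revenue.

10673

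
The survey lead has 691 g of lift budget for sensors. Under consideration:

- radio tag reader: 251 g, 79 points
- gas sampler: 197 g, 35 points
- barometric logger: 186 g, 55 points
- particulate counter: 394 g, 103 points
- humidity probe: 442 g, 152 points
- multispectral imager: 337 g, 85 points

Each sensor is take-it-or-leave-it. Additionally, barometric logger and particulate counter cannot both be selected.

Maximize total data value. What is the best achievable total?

Taking barometric logger + humidity probe: 628 g used, 207 in data value.

207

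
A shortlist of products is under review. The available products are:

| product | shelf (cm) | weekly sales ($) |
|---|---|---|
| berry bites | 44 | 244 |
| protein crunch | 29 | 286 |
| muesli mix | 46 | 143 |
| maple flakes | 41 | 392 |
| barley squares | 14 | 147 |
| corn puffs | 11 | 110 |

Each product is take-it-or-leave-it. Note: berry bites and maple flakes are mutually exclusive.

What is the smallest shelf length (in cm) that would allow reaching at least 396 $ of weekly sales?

Minimise cm subject to total weekly sales ≥ 396.
protein crunch + corn puffs: 396 weekly sales at 40 cm.
No combination under 40 cm hits 396.

40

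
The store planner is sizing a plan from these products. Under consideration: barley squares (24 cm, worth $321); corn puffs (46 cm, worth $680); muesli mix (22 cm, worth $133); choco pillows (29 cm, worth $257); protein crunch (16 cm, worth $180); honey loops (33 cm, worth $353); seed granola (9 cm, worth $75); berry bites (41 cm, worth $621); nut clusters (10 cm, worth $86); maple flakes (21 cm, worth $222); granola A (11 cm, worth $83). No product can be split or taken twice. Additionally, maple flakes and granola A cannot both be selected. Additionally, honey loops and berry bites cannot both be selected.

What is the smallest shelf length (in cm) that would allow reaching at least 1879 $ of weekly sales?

137

Minimise cm subject to total weekly sales ≥ 1879.
Taking barley squares + corn puffs + protein crunch + berry bites + nut clusters gives 1888 (≥ 1879) for 137 cm.
No combination under 137 cm hits 1879.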